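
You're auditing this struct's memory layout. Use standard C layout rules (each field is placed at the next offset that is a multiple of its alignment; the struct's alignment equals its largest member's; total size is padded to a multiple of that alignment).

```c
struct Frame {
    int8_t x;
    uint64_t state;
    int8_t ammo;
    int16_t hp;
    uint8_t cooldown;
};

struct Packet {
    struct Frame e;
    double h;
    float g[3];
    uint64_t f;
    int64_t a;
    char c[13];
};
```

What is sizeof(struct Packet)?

Frame: @0: x [1B, align 1] → 1; +7 pad (align 8); @8: state [8B, align 8] → 16; @16: ammo [1B, align 1] → 17; +1 pad (align 2); @18: hp [2B, align 2] → 20; @20: cooldown [1B, align 1] → 21; +3 tail pad (align 8); size 24, align 8
@0: e [24B, align 8] → 24
@24: h [8B, align 8] → 32
@32: g [12B, align 4] → 44
+4 pad (align 8)
@48: f [8B, align 8] → 56
@56: a [8B, align 8] → 64
@64: c [13B, align 1] → 77
+3 tail pad (align 8)
size 80, align 8

80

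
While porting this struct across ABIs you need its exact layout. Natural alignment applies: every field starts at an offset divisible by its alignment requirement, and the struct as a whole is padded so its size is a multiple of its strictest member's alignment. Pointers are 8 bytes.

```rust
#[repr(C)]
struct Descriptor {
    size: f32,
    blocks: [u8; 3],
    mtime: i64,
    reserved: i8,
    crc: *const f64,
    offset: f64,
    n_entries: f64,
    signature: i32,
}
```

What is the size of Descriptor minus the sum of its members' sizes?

12

@0: size [4B, align 4] → 4
@4: blocks [3B, align 1] → 7
+1 pad (align 8)
@8: mtime [8B, align 8] → 16
@16: reserved [1B, align 1] → 17
+7 pad (align 8)
@24: crc [8B, align 8] → 32
@32: offset [8B, align 8] → 40
@40: n_entries [8B, align 8] → 48
@48: signature [4B, align 4] → 52
+4 tail pad (align 8)
size 56, align 8
data bytes 44, size 56 → padding 12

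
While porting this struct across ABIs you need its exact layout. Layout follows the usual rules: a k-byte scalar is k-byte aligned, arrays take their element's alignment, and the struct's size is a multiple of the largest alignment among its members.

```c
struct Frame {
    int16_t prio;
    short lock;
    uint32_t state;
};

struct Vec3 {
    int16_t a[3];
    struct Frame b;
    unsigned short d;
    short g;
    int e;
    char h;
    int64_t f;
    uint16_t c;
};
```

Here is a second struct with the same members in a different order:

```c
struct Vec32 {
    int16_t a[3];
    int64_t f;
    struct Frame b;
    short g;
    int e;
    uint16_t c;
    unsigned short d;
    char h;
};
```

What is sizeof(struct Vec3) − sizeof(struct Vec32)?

Frame: prio at 0 (size 2, align 2) → ends 2; lock at 2 (size 2, align 2) → ends 4; state at 4 (size 4, align 4) → ends 8; total 8 bytes, alignment 4
a at 0 (size 6, align 2) → ends 6
pad 2 to align 4 for b
b at 8 (size 8, align 4) → ends 16
d at 16 (size 2, align 2) → ends 18
g at 18 (size 2, align 2) → ends 20
e at 20 (size 4, align 4) → ends 24
h at 24 (size 1, align 1) → ends 25
pad 7 to align 8 for f
f at 32 (size 8, align 8) → ends 40
c at 40 (size 2, align 2) → ends 42
tail pad 6 to reach multiple of 8
total 48 bytes, alignment 8
— Vec32 —
a at 0 (size 6, align 2) → ends 6
pad 2 to align 8 for f
f at 8 (size 8, align 8) → ends 16
b at 16 (size 8, align 4) → ends 24
g at 24 (size 2, align 2) → ends 26
pad 2 to align 4 for e
e at 28 (size 4, align 4) → ends 32
c at 32 (size 2, align 2) → ends 34
d at 34 (size 2, align 2) → ends 36
h at 36 (size 1, align 1) → ends 37
tail pad 3 to reach multiple of 8
total 40 bytes, alignment 8
48 − 40 = 8

8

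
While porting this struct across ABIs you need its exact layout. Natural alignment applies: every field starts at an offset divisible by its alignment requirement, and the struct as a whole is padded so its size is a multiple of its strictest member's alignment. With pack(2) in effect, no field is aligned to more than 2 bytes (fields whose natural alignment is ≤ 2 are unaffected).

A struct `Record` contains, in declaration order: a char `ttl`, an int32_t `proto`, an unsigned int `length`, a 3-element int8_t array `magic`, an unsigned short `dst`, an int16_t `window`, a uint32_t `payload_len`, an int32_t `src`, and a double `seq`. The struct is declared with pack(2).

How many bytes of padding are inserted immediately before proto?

1

@0: ttl [1B, align 1] → 1
+1 pad (align 2)
@2: proto [4B, align 2] → 6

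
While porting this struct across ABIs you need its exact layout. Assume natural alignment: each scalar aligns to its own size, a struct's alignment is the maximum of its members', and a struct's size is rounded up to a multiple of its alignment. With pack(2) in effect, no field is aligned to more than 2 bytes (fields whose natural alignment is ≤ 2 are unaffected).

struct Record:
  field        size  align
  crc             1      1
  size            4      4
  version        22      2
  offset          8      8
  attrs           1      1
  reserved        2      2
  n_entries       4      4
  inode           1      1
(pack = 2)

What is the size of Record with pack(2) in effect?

0..1  crc  (1B, 1-aligned)
1..2  -- padding (1B)
2..6  size  (4B, 2-aligned)
6..28  version  (22B, 2-aligned)
28..36  offset  (8B, 2-aligned)
36..37  attrs  (1B, 1-aligned)
37..38  -- padding (1B)
38..40  reserved  (2B, 2-aligned)
40..44  n_entries  (4B, 2-aligned)
44..45  inode  (1B, 1-aligned)
45..46  -- tail padding (1B)
sizeof = 46, alignof = 2

46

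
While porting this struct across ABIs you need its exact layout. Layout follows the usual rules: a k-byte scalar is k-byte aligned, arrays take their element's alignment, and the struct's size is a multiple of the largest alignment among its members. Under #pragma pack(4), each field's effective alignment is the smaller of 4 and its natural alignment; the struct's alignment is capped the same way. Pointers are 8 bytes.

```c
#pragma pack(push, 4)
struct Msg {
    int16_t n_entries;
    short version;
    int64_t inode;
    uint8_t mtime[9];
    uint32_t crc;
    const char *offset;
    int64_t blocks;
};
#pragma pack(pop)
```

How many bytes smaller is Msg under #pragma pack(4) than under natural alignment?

natural layout:
  0..2  n_entries  (2B, 2-aligned)
  2..4  version  (2B, 2-aligned)
  4..8  -- padding (4B)
  8..16  inode  (8B, 8-aligned)
  16..25  mtime  (9B, 1-aligned)
  25..28  -- padding (3B)
  28..32  crc  (4B, 4-aligned)
  32..40  offset  (8B, 8-aligned)
  40..48  blocks  (8B, 8-aligned)
  sizeof = 48, alignof = 8
packed(4) layout:
  0..2  n_entries  (2B, 2-aligned)
  2..4  version  (2B, 2-aligned)
  4..12  inode  (8B, 4-aligned)
  12..21  mtime  (9B, 1-aligned)
  21..24  -- padding (3B)
  24..28  crc  (4B, 4-aligned)
  28..36  offset  (8B, 4-aligned)
  36..44  blocks  (8B, 4-aligned)
  sizeof = 44, alignof = 4
48 − 44 = 4

4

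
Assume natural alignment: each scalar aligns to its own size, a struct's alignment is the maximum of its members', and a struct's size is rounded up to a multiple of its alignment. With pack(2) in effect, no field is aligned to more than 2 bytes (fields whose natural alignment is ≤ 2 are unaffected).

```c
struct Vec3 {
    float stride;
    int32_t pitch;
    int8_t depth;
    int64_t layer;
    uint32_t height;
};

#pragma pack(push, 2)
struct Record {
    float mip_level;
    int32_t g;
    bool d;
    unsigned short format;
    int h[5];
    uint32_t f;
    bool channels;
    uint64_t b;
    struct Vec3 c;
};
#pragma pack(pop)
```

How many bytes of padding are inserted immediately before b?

1

Vec3: 0..4  stride  (4B, 4-aligned); 4..8  pitch  (4B, 4-aligned); 8..9  depth  (1B, 1-aligned); 9..16  -- padding (7B); 16..24  layer  (8B, 8-aligned); 24..28  height  (4B, 4-aligned); 28..32  -- tail padding (4B); sizeof = 32, alignof = 8
0..4  mip_level  (4B, 2-aligned)
4..8  g  (4B, 2-aligned)
8..9  d  (1B, 1-aligned)
9..10  -- padding (1B)
10..12  format  (2B, 2-aligned)
12..32  h  (20B, 2-aligned)
32..36  f  (4B, 2-aligned)
36..37  channels  (1B, 1-aligned)
37..38  -- padding (1B)
38..46  b  (8B, 2-aligned)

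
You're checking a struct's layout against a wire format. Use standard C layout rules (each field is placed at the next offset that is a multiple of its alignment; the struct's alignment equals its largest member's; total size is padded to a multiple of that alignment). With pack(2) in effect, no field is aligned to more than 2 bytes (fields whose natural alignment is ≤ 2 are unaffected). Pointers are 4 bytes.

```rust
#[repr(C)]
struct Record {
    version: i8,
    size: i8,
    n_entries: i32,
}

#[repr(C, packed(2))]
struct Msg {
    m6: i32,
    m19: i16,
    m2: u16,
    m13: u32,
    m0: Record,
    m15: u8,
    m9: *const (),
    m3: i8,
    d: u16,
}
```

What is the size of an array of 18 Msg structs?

Record: version at 0 (size 1, align 1) → ends 1; size at 1 (size 1, align 1) → ends 2; pad 2 to align 4 for n_entries; n_entries at 4 (size 4, align 4) → ends 8; total 8 bytes, alignment 4
m6 at 0 (size 4, align 2) → ends 4
m19 at 4 (size 2, align 2) → ends 6
m2 at 6 (size 2, align 2) → ends 8
m13 at 8 (size 4, align 2) → ends 12
m0 at 12 (size 8, align 2) → ends 20
m15 at 20 (size 1, align 1) → ends 21
pad 1 to align 2 for m9
m9 at 22 (size 4, align 2) → ends 26
m3 at 26 (size 1, align 1) → ends 27
pad 1 to align 2 for d
d at 28 (size 2, align 2) → ends 30
total 30 bytes, alignment 2
array of 18: 18 × 30 = 540

540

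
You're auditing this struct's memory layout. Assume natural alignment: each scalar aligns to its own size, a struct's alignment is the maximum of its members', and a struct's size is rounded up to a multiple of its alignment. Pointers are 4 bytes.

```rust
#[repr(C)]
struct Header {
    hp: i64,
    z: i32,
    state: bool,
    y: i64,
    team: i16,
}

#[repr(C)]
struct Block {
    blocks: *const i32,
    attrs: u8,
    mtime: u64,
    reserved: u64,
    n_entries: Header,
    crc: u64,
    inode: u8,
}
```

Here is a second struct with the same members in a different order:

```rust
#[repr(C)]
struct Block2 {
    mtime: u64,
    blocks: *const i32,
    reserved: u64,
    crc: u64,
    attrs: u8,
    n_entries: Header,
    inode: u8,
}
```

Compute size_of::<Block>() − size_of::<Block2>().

Header: 0..8  hp  (8B, 8-aligned); 8..12  z  (4B, 4-aligned); 12..13  state  (1B, 1-aligned); 13..16  -- padding (3B); 16..24  y  (8B, 8-aligned); 24..26  team  (2B, 2-aligned); 26..32  -- tail padding (6B); sizeof = 32, alignof = 8
0..4  blocks  (4B, 4-aligned)
4..5  attrs  (1B, 1-aligned)
5..8  -- padding (3B)
8..16  mtime  (8B, 8-aligned)
16..24  reserved  (8B, 8-aligned)
24..56  n_entries  (32B, 8-aligned)
56..64  crc  (8B, 8-aligned)
64..65  inode  (1B, 1-aligned)
65..72  -- tail padding (7B)
sizeof = 72, alignof = 8
— Block2 —
0..8  mtime  (8B, 8-aligned)
8..12  blocks  (4B, 4-aligned)
12..16  -- padding (4B)
16..24  reserved  (8B, 8-aligned)
24..32  crc  (8B, 8-aligned)
32..33  attrs  (1B, 1-aligned)
33..40  -- padding (7B)
40..72  n_entries  (32B, 8-aligned)
72..73  inode  (1B, 1-aligned)
73..80  -- tail padding (7B)
sizeof = 80, alignof = 8
72 − 80 = -8

-8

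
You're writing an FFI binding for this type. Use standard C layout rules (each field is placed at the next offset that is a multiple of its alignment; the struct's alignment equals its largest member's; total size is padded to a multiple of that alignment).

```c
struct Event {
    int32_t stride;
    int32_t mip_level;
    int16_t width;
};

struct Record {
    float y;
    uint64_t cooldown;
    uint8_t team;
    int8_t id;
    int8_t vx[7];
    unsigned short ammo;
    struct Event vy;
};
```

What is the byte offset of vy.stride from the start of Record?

28

Event: 0..4  stride  (4B, 4-aligned); 4..8  mip_level  (4B, 4-aligned); 8..10  width  (2B, 2-aligned); 10..12  -- tail padding (2B); sizeof = 12, alignof = 4
0..4  y  (4B, 4-aligned)
4..8  -- padding (4B)
8..16  cooldown  (8B, 8-aligned)
16..17  team  (1B, 1-aligned)
17..18  id  (1B, 1-aligned)
18..25  vx  (7B, 1-aligned)
25..26  -- padding (1B)
26..28  ammo  (2B, 2-aligned)
28..40  vy  (12B, 4-aligned)
within Event: stride at 0
28 + 0 = 28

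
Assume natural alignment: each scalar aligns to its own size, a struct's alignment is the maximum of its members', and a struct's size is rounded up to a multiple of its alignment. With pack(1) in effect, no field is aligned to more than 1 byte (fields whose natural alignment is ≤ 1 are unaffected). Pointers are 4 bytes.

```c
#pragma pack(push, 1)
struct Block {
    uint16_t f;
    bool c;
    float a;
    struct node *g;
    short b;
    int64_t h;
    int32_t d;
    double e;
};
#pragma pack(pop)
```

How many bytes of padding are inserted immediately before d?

0..2  f  (2B, 1-aligned)
2..3  c  (1B, 1-aligned)
3..7  a  (4B, 1-aligned)
7..11  g  (4B, 1-aligned)
11..13  b  (2B, 1-aligned)
13..21  h  (8B, 1-aligned)
21..25  d  (4B, 1-aligned)

0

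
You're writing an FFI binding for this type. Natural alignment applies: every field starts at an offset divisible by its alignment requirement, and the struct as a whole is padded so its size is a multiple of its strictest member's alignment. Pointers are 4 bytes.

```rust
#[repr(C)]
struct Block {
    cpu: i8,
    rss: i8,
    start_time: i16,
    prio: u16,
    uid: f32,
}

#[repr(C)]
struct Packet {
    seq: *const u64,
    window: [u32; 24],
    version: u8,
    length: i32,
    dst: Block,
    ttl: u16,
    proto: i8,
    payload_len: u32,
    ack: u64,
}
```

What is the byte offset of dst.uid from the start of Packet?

116

Block: 0..1  cpu  (1B, 1-aligned); 1..2  rss  (1B, 1-aligned); 2..4  start_time  (2B, 2-aligned); 4..6  prio  (2B, 2-aligned); 6..8  -- padding (2B); 8..12  uid  (4B, 4-aligned); sizeof = 12, alignof = 4
0..4  seq  (4B, 4-aligned)
4..100  window  (96B, 4-aligned)
100..101  version  (1B, 1-aligned)
101..104  -- padding (3B)
104..108  length  (4B, 4-aligned)
108..120  dst  (12B, 4-aligned)
within Block: uid at 8
108 + 8 = 116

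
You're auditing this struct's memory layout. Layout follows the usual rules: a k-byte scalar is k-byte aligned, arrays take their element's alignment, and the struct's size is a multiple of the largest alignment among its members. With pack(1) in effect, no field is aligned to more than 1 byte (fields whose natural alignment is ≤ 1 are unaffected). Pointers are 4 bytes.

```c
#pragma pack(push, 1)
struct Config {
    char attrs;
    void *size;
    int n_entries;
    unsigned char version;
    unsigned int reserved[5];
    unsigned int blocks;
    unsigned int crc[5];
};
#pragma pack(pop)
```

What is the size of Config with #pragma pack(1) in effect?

54

@0: attrs [1B, align 1] → 1
@1: size [4B, align 1] → 5
@5: n_entries [4B, align 1] → 9
@9: version [1B, align 1] → 10
@10: reserved [20B, align 1] → 30
@30: blocks [4B, align 1] → 34
@34: crc [20B, align 1] → 54
size 54, align 1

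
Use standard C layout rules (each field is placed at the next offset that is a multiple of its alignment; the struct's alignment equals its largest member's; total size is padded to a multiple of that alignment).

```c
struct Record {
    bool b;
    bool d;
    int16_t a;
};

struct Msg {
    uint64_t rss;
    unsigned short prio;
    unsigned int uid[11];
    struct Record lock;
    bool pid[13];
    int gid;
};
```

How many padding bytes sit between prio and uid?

Record: b at 0 (size 1, align 1) → ends 1; d at 1 (size 1, align 1) → ends 2; a at 2 (size 2, align 2) → ends 4; total 4 bytes, alignment 2
rss at 0 (size 8, align 8) → ends 8
prio at 8 (size 2, align 2) → ends 10
pad 2 to align 4 for uid
uid at 12 (size 44, align 4) → ends 56

2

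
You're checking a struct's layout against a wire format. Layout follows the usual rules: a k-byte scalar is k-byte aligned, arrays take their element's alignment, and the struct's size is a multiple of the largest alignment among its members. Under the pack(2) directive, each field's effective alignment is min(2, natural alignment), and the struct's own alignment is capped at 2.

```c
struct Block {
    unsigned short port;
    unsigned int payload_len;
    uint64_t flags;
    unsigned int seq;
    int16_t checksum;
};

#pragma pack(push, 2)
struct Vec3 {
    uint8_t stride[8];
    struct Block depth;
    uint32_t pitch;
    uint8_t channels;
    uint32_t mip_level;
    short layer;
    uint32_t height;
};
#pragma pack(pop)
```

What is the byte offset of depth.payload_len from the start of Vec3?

Block: 0..2  port  (2B, 2-aligned); 2..4  -- padding (2B); 4..8  payload_len  (4B, 4-aligned); 8..16  flags  (8B, 8-aligned); 16..20  seq  (4B, 4-aligned); 20..22  checksum  (2B, 2-aligned); 22..24  -- tail padding (2B); sizeof = 24, alignof = 8
0..8  stride  (8B, 1-aligned)
8..32  depth  (24B, 2-aligned)
within Block: payload_len at 4
8 + 4 = 12

12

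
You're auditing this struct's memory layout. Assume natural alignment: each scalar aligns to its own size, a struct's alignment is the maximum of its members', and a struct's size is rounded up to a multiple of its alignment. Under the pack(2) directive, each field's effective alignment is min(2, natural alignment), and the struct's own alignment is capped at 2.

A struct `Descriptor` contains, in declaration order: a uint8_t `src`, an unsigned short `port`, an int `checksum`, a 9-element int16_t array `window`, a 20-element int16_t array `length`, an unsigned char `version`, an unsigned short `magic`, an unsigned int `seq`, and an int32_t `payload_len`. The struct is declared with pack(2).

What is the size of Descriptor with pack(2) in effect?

src at 0 (size 1, align 1) → ends 1
pad 1 to align 2 for port
port at 2 (size 2, align 2) → ends 4
checksum at 4 (size 4, align 2) → ends 8
window at 8 (size 18, align 2) → ends 26
length at 26 (size 40, align 2) → ends 66
version at 66 (size 1, align 1) → ends 67
pad 1 to align 2 for magic
magic at 68 (size 2, align 2) → ends 70
seq at 70 (size 4, align 2) → ends 74
payload_len at 74 (size 4, align 2) → ends 78
total 78 bytes, alignment 2

78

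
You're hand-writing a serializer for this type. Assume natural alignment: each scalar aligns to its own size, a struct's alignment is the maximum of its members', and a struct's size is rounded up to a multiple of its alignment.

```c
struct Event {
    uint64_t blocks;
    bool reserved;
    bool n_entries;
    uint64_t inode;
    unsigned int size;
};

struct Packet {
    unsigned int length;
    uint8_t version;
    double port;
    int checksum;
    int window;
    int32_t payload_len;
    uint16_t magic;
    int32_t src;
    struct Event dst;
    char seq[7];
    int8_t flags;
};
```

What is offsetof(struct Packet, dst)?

Event: blocks at 0 (size 8, align 8) → ends 8; reserved at 8 (size 1, align 1) → ends 9; n_entries at 9 (size 1, align 1) → ends 10; pad 6 to align 8 for inode; inode at 16 (size 8, align 8) → ends 24; size at 24 (size 4, align 4) → ends 28; tail pad 4 to reach multiple of 8; total 32 bytes, alignment 8
length at 0 (size 4, align 4) → ends 4
version at 4 (size 1, align 1) → ends 5
pad 3 to align 8 for port
port at 8 (size 8, align 8) → ends 16
checksum at 16 (size 4, align 4) → ends 20
window at 20 (size 4, align 4) → ends 24
payload_len at 24 (size 4, align 4) → ends 28
magic at 28 (size 2, align 2) → ends 30
pad 2 to align 4 for src
src at 32 (size 4, align 4) → ends 36
pad 4 to align 8 for dst
dst at 40 (size 32, align 8) → ends 72

40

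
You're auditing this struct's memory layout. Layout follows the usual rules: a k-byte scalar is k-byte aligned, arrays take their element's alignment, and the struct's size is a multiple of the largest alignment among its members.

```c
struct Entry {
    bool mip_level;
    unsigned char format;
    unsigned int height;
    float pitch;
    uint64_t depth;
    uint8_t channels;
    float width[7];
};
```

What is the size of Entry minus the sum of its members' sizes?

9

mip_level at 0 (size 1, align 1) → ends 1
format at 1 (size 1, align 1) → ends 2
pad 2 to align 4 for height
height at 4 (size 4, align 4) → ends 8
pitch at 8 (size 4, align 4) → ends 12
pad 4 to align 8 for depth
depth at 16 (size 8, align 8) → ends 24
channels at 24 (size 1, align 1) → ends 25
pad 3 to align 4 for width
width at 28 (size 28, align 4) → ends 56
total 56 bytes, alignment 8
data bytes 47, size 56 → padding 9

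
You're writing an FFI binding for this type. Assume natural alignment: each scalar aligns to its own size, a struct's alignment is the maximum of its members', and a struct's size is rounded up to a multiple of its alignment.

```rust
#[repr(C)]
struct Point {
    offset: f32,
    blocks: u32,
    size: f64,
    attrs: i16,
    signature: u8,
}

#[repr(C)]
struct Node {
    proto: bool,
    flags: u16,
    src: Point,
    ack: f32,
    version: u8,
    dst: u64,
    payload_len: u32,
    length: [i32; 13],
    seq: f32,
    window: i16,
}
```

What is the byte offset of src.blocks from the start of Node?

12

Point: 0..4  offset  (4B, 4-aligned); 4..8  blocks  (4B, 4-aligned); 8..16  size  (8B, 8-aligned); 16..18  attrs  (2B, 2-aligned); 18..19  signature  (1B, 1-aligned); 19..24  -- tail padding (5B); sizeof = 24, alignof = 8
0..1  proto  (1B, 1-aligned)
1..2  -- padding (1B)
2..4  flags  (2B, 2-aligned)
4..8  -- padding (4B)
8..32  src  (24B, 8-aligned)
within Point: blocks at 4
8 + 4 = 12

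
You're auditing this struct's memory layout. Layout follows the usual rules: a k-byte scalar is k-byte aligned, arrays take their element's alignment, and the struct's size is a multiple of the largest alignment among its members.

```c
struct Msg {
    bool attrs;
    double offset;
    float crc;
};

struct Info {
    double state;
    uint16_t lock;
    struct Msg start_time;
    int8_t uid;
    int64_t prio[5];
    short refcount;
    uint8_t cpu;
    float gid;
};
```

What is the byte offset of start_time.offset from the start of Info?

24

Msg: @0: attrs [1B, align 1] → 1; +7 pad (align 8); @8: offset [8B, align 8] → 16; @16: crc [4B, align 4] → 20; +4 tail pad (align 8); size 24, align 8
@0: state [8B, align 8] → 8
@8: lock [2B, align 2] → 10
+6 pad (align 8)
@16: start_time [24B, align 8] → 40
within Msg: offset at 8
16 + 8 = 24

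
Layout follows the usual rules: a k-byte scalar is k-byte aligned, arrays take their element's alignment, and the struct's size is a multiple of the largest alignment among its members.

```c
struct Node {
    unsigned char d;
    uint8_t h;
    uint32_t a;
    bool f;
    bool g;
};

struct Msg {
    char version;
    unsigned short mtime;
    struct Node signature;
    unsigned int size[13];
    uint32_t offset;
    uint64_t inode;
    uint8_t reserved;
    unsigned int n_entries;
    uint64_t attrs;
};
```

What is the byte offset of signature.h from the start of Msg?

Node: @0: d [1B, align 1] → 1; @1: h [1B, align 1] → 2; +2 pad (align 4); @4: a [4B, align 4] → 8; @8: f [1B, align 1] → 9; @9: g [1B, align 1] → 10; +2 tail pad (align 4); size 12, align 4
@0: version [1B, align 1] → 1
+1 pad (align 2)
@2: mtime [2B, align 2] → 4
@4: signature [12B, align 4] → 16
within Node: h at 1
4 + 1 = 5

5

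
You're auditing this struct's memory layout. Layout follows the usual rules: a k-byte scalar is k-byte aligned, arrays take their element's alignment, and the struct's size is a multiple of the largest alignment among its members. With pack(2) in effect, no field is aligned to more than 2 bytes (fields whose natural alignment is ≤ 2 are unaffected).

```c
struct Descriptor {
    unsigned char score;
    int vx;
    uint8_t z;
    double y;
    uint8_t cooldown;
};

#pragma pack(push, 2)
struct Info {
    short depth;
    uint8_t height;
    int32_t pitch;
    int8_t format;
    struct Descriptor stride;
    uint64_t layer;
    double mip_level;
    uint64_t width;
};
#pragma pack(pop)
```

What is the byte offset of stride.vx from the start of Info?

14

Descriptor: @0: score [1B, align 1] → 1; +3 pad (align 4); @4: vx [4B, align 4] → 8; @8: z [1B, align 1] → 9; +7 pad (align 8); @16: y [8B, align 8] → 24; @24: cooldown [1B, align 1] → 25; +7 tail pad (align 8); size 32, align 8
@0: depth [2B, align 2] → 2
@2: height [1B, align 1] → 3
+1 pad (align 2)
@4: pitch [4B, align 2] → 8
@8: format [1B, align 1] → 9
+1 pad (align 2)
@10: stride [32B, align 2] → 42
within Descriptor: vx at 4
10 + 4 = 14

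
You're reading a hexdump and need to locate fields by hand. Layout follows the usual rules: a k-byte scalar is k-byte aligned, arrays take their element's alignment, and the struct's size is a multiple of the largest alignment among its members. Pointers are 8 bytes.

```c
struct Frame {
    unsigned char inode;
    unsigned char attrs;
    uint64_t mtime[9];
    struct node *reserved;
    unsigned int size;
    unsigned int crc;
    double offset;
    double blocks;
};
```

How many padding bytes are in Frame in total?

6

@0: inode [1B, align 1] → 1
@1: attrs [1B, align 1] → 2
+6 pad (align 8)
@8: mtime [72B, align 8] → 80
@80: reserved [8B, align 8] → 88
@88: size [4B, align 4] → 92
@92: crc [4B, align 4] → 96
@96: offset [8B, align 8] → 104
@104: blocks [8B, align 8] → 112
size 112, align 8
data bytes 106, size 112 → padding 6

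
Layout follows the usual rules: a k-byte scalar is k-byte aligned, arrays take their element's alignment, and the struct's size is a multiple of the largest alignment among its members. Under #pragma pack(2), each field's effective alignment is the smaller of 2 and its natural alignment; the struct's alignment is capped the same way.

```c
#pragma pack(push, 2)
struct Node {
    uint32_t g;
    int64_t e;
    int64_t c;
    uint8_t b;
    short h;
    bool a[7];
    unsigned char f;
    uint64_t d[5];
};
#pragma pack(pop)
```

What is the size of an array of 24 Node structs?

g at 0 (size 4, align 2) → ends 4
e at 4 (size 8, align 2) → ends 12
c at 12 (size 8, align 2) → ends 20
b at 20 (size 1, align 1) → ends 21
pad 1 to align 2 for h
h at 22 (size 2, align 2) → ends 24
a at 24 (size 7, align 1) → ends 31
f at 31 (size 1, align 1) → ends 32
d at 32 (size 40, align 2) → ends 72
total 72 bytes, alignment 2
array of 24: 24 × 72 = 1728

1728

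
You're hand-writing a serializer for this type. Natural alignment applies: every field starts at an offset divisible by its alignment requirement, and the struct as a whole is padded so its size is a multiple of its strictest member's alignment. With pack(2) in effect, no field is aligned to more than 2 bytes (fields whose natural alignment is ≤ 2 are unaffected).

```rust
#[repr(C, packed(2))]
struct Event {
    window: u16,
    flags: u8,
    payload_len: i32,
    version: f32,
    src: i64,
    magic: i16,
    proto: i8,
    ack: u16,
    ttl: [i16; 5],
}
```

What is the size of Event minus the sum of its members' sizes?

@0: window [2B, align 2] → 2
@2: flags [1B, align 1] → 3
+1 pad (align 2)
@4: payload_len [4B, align 2] → 8
@8: version [4B, align 2] → 12
@12: src [8B, align 2] → 20
@20: magic [2B, align 2] → 22
@22: proto [1B, align 1] → 23
+1 pad (align 2)
@24: ack [2B, align 2] → 26
@26: ttl [10B, align 2] → 36
size 36, align 2
data bytes 34, size 36 → padding 2

2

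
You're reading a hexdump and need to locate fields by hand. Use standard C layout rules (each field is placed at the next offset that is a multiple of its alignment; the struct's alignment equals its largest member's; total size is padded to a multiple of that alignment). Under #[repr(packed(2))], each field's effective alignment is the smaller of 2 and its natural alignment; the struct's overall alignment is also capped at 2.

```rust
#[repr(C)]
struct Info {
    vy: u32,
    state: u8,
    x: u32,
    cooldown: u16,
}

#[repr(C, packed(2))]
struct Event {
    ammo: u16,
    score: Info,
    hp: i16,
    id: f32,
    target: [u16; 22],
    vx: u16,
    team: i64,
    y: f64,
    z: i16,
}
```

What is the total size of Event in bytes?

Info: vy at 0 (size 4, align 4) → ends 4; state at 4 (size 1, align 1) → ends 5; pad 3 to align 4 for x; x at 8 (size 4, align 4) → ends 12; cooldown at 12 (size 2, align 2) → ends 14; tail pad 2 to reach multiple of 4; total 16 bytes, alignment 4
ammo at 0 (size 2, align 2) → ends 2
score at 2 (size 16, align 2) → ends 18
hp at 18 (size 2, align 2) → ends 20
id at 20 (size 4, align 2) → ends 24
target at 24 (size 44, align 2) → ends 68
vx at 68 (size 2, align 2) → ends 70
team at 70 (size 8, align 2) → ends 78
y at 78 (size 8, align 2) → ends 86
z at 86 (size 2, align 2) → ends 88
total 88 bytes, alignment 2

88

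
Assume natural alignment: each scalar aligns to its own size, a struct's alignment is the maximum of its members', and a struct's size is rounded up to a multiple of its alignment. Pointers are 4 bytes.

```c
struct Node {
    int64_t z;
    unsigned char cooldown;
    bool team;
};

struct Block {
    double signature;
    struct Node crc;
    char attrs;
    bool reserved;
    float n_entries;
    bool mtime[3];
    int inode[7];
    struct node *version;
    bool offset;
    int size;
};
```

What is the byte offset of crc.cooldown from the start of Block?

Node: @0: z [8B, align 8] → 8; @8: cooldown [1B, align 1] → 9; @9: team [1B, align 1] → 10; +6 tail pad (align 8); size 16, align 8
@0: signature [8B, align 8] → 8
@8: crc [16B, align 8] → 24
within Node: cooldown at 8
8 + 8 = 16

16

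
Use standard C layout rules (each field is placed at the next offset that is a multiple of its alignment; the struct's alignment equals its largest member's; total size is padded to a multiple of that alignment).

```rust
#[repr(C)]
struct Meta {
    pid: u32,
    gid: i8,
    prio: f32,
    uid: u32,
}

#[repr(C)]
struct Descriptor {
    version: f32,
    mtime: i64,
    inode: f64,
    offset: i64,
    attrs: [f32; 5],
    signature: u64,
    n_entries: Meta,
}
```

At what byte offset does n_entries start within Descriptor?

64

Meta: pid at 0 (size 4, align 4) → ends 4; gid at 4 (size 1, align 1) → ends 5; pad 3 to align 4 for prio; prio at 8 (size 4, align 4) → ends 12; uid at 12 (size 4, align 4) → ends 16; total 16 bytes, alignment 4
version at 0 (size 4, align 4) → ends 4
pad 4 to align 8 for mtime
mtime at 8 (size 8, align 8) → ends 16
inode at 16 (size 8, align 8) → ends 24
offset at 24 (size 8, align 8) → ends 32
attrs at 32 (size 20, align 4) → ends 52
pad 4 to align 8 for signature
signature at 56 (size 8, align 8) → ends 64
n_entries at 64 (size 16, align 4) → ends 80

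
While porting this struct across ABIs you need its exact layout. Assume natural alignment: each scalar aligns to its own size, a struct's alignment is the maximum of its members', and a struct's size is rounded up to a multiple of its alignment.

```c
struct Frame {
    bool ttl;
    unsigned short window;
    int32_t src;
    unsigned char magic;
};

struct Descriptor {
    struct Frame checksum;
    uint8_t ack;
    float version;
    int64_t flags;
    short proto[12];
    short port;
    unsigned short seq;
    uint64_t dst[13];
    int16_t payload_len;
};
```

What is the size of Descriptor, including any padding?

Frame: @0: ttl [1B, align 1] → 1; +1 pad (align 2); @2: window [2B, align 2] → 4; @4: src [4B, align 4] → 8; @8: magic [1B, align 1] → 9; +3 tail pad (align 4); size 12, align 4
@0: checksum [12B, align 4] → 12
@12: ack [1B, align 1] → 13
+3 pad (align 4)
@16: version [4B, align 4] → 20
+4 pad (align 8)
@24: flags [8B, align 8] → 32
@32: proto [24B, align 2] → 56
@56: port [2B, align 2] → 58
@58: seq [2B, align 2] → 60
+4 pad (align 8)
@64: dst [104B, align 8] → 168
@168: payload_len [2B, align 2] → 170
+6 tail pad (align 8)
size 176, align 8

176 bytes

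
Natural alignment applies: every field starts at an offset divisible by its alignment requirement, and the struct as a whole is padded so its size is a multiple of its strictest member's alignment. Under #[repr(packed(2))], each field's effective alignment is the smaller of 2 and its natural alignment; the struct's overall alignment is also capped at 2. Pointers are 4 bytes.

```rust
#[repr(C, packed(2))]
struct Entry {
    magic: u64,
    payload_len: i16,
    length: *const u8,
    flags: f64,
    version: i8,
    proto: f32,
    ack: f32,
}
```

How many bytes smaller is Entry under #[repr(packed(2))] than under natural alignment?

8

natural layout:
  0..8  magic  (8B, 8-aligned)
  8..10  payload_len  (2B, 2-aligned)
  10..12  -- padding (2B)
  12..16  length  (4B, 4-aligned)
  16..24  flags  (8B, 8-aligned)
  24..25  version  (1B, 1-aligned)
  25..28  -- padding (3B)
  28..32  proto  (4B, 4-aligned)
  32..36  ack  (4B, 4-aligned)
  36..40  -- tail padding (4B)
  sizeof = 40, alignof = 8
packed(2) layout:
  0..8  magic  (8B, 2-aligned)
  8..10  payload_len  (2B, 2-aligned)
  10..14  length  (4B, 2-aligned)
  14..22  flags  (8B, 2-aligned)
  22..23  version  (1B, 1-aligned)
  23..24  -- padding (1B)
  24..28  proto  (4B, 2-aligned)
  28..32  ack  (4B, 2-aligned)
  sizeof = 32, alignof = 2
40 − 32 = 8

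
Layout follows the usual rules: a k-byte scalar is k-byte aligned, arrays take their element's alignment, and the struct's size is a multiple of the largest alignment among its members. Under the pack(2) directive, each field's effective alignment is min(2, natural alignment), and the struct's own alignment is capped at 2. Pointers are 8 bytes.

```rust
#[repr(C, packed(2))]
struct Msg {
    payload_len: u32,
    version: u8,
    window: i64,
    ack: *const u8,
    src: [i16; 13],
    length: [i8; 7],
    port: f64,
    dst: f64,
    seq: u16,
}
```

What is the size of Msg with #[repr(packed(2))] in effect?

@0: payload_len [4B, align 2] → 4
@4: version [1B, align 1] → 5
+1 pad (align 2)
@6: window [8B, align 2] → 14
@14: ack [8B, align 2] → 22
@22: src [26B, align 2] → 48
@48: length [7B, align 1] → 55
+1 pad (align 2)
@56: port [8B, align 2] → 64
@64: dst [8B, align 2] → 72
@72: seq [2B, align 2] → 74
size 74, align 2

74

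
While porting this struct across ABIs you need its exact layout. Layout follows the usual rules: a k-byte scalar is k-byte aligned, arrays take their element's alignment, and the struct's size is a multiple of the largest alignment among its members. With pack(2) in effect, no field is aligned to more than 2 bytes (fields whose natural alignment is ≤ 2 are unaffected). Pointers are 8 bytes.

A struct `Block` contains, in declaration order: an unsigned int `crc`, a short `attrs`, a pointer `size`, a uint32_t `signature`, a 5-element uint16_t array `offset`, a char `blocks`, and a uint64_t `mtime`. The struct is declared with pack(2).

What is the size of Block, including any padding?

@0: crc [4B, align 2] → 4
@4: attrs [2B, align 2] → 6
@6: size [8B, align 2] → 14
@14: signature [4B, align 2] → 18
@18: offset [10B, align 2] → 28
@28: blocks [1B, align 1] → 29
+1 pad (align 2)
@30: mtime [8B, align 2] → 38
size 38, align 2

38 bytes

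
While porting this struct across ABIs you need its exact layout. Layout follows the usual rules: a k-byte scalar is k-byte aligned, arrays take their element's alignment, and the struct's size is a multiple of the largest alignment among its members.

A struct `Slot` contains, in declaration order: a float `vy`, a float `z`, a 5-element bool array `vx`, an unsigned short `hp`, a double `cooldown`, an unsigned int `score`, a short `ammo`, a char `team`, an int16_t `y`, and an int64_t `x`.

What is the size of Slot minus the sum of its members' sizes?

@0: vy [4B, align 4] → 4
@4: z [4B, align 4] → 8
@8: vx [5B, align 1] → 13
+1 pad (align 2)
@14: hp [2B, align 2] → 16
@16: cooldown [8B, align 8] → 24
@24: score [4B, align 4] → 28
@28: ammo [2B, align 2] → 30
@30: team [1B, align 1] → 31
+1 pad (align 2)
@32: y [2B, align 2] → 34
+6 pad (align 8)
@40: x [8B, align 8] → 48
size 48, align 8
data bytes 40, size 48 → padding 8

8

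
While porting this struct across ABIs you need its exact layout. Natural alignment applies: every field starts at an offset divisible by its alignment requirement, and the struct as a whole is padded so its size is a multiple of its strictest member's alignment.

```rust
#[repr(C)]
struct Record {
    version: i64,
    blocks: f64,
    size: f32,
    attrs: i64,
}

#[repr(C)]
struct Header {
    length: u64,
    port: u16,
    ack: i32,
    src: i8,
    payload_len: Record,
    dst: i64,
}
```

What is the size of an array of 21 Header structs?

Record: 0..8  version  (8B, 8-aligned); 8..16  blocks  (8B, 8-aligned); 16..20  size  (4B, 4-aligned); 20..24  -- padding (4B); 24..32  attrs  (8B, 8-aligned); sizeof = 32, alignof = 8
0..8  length  (8B, 8-aligned)
8..10  port  (2B, 2-aligned)
10..12  -- padding (2B)
12..16  ack  (4B, 4-aligned)
16..17  src  (1B, 1-aligned)
17..24  -- padding (7B)
24..56  payload_len  (32B, 8-aligned)
56..64  dst  (8B, 8-aligned)
sizeof = 64, alignof = 8
array of 21: 21 × 64 = 1344

1344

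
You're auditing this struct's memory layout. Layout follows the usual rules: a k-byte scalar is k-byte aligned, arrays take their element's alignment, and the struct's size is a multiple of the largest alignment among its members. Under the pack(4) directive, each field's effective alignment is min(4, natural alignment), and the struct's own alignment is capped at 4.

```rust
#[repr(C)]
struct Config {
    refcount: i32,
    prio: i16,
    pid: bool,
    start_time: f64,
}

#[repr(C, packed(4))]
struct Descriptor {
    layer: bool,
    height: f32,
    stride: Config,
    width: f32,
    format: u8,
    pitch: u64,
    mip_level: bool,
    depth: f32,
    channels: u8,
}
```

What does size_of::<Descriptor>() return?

52 bytes

Config: refcount at 0 (size 4, align 4) → ends 4; prio at 4 (size 2, align 2) → ends 6; pid at 6 (size 1, align 1) → ends 7; pad 1 to align 8 for start_time; start_time at 8 (size 8, align 8) → ends 16; total 16 bytes, alignment 8
layer at 0 (size 1, align 1) → ends 1
pad 3 to align 4 for height
height at 4 (size 4, align 4) → ends 8
stride at 8 (size 16, align 4) → ends 24
width at 24 (size 4, align 4) → ends 28
format at 28 (size 1, align 1) → ends 29
pad 3 to align 4 for pitch
pitch at 32 (size 8, align 4) → ends 40
mip_level at 40 (size 1, align 1) → ends 41
pad 3 to align 4 for depth
depth at 44 (size 4, align 4) → ends 48
channels at 48 (size 1, align 1) → ends 49
tail pad 3 to reach multiple of 4
total 52 bytes, alignment 4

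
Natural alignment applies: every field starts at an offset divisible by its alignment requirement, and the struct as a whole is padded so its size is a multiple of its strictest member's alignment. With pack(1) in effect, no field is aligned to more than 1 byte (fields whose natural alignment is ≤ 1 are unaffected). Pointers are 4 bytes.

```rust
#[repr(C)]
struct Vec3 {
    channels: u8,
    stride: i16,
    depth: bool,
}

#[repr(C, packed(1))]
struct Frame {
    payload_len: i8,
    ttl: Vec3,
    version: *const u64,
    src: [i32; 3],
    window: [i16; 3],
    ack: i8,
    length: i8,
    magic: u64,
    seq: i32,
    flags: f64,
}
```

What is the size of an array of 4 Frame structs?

204

Vec3: channels at 0 (size 1, align 1) → ends 1; pad 1 to align 2 for stride; stride at 2 (size 2, align 2) → ends 4; depth at 4 (size 1, align 1) → ends 5; tail pad 1 to reach multiple of 2; total 6 bytes, alignment 2
payload_len at 0 (size 1, align 1) → ends 1
ttl at 1 (size 6, align 1) → ends 7
version at 7 (size 4, align 1) → ends 11
src at 11 (size 12, align 1) → ends 23
window at 23 (size 6, align 1) → ends 29
ack at 29 (size 1, align 1) → ends 30
length at 30 (size 1, align 1) → ends 31
magic at 31 (size 8, align 1) → ends 39
seq at 39 (size 4, align 1) → ends 43
flags at 43 (size 8, align 1) → ends 51
total 51 bytes, alignment 1
array of 4: 4 × 51 = 204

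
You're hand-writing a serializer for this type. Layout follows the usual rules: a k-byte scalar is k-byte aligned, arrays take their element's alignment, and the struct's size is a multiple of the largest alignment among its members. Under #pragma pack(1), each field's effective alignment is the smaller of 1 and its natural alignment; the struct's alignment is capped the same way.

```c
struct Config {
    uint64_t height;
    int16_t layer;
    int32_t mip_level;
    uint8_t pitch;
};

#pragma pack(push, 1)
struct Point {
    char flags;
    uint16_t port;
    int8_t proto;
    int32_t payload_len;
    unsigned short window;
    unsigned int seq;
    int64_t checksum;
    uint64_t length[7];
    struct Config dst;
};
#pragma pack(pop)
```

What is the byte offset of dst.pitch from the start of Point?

Config: 0..8  height  (8B, 8-aligned); 8..10  layer  (2B, 2-aligned); 10..12  -- padding (2B); 12..16  mip_level  (4B, 4-aligned); 16..17  pitch  (1B, 1-aligned); 17..24  -- tail padding (7B); sizeof = 24, alignof = 8
0..1  flags  (1B, 1-aligned)
1..3  port  (2B, 1-aligned)
3..4  proto  (1B, 1-aligned)
4..8  payload_len  (4B, 1-aligned)
8..10  window  (2B, 1-aligned)
10..14  seq  (4B, 1-aligned)
14..22  checksum  (8B, 1-aligned)
22..78  length  (56B, 1-aligned)
78..102  dst  (24B, 1-aligned)
within Config: pitch at 16
78 + 16 = 94

94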